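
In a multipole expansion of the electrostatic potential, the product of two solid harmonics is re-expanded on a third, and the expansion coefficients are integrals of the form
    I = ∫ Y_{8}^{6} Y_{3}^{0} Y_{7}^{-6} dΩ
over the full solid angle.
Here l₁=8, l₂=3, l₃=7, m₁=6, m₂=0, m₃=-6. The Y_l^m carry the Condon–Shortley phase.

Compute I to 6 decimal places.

Checks pass: Σm=0; 18 even; l₃=7∈[5,11].
(2·8+1)(2·3+1)(2·7+1) = 1785
Δ: 4! 12! 2! / 19! → 1/5290740
sum: t=1:−1/7257600 t=2:+1/2073600 t=3:−1/7257600 = 1/4838400
3j²(8 3 7; 0 0 0) = Δ·Π!·Σ² = 252/20995  (sign -1)
sum: t=1:−1/479001600 t=2:+1/1916006400 = -1/638668800
3j²(8 3 7; 6 0 -6) = Δ·Π!·Σ² = 117/6460  (sign +1)
combine: 4πI² = 1785·252/20995·117/6460 = 11907/30685
take √, sign -1: I = -0.17572485

-0.175725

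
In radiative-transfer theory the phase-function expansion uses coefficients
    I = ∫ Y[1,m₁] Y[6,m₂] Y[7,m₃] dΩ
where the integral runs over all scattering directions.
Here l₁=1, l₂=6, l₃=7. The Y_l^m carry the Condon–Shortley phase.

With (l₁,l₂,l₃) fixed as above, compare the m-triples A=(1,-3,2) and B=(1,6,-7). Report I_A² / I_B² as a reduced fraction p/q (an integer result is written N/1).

10/91

Same 1,6,7: normalisation and zero-m 3j drop out of the ratio.
A: Δ: 0! 2! 12! / 15! → 1/1365; sum: t=0:+1/4354560 = 1/4354560; 3j²(1 6 7; 1 -3 2) = Δ·Π!·Σ² = 2/273  (sign -1)
B: Δ: 0! 2! 12! / 15! → 1/1365; sum: t=0:+1/958003200 = 1/958003200; 3j²(1 6 7; 1 6 -7) = Δ·Π!·Σ² = 1/15  (sign +1)
I_A²/I_B² = (2/273)/(1/15) = 10/91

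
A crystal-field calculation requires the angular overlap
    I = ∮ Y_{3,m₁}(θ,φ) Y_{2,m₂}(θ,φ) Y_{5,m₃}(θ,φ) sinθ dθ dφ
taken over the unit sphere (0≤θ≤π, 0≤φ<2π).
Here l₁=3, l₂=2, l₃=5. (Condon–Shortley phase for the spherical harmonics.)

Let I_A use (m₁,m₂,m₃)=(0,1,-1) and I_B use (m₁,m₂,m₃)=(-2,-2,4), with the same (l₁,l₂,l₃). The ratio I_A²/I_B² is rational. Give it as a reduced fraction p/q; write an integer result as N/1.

40/63

Same 3,2,5: normalisation and zero-m 3j drop out of the ratio.
A: Δ: 0! 6! 4! / 11! → 1/2310; sum: t=0:+1/216 = 1/216; 3j²(3 2 5; 0 1 -1) = Δ·Π!·Σ² = 8/231  (sign +1)
B: Δ: 0! 6! 4! / 11! → 1/2310; sum: t=0:+1/2880 = 1/2880; 3j²(3 2 5; -2 -2 4) = Δ·Π!·Σ² = 3/55  (sign -1)
I_A²/I_B² = (8/231)/(3/55) = 40/63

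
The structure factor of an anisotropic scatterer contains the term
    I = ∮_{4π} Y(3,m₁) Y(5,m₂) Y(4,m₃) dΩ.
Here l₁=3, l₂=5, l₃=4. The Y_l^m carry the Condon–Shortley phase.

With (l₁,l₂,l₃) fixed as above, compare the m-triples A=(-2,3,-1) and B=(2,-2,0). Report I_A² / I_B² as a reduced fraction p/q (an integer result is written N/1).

3/10

l's match ⇒ only the (l;m) 3-j factors differ between A and B.
A: triangle coeff Δ(3,5,4) = 1/180180; Σ_t [3,4]: t=3:−1/1440 t=4:+1/1152 = 1/5760; (3j)²=1/858 [(3 5 4; -2 3 -1)], sign=-1
B: triangle coeff Δ(3,5,4) = 1/180180; Σ_t [0,1]: t=0:+1/864 t=1:−1/576 = -1/1728; (3j)²=5/1287 [(3 5 4; 2 -2 0)], sign=-1
I_A²/I_B² = (1/858)/(5/1287) = 3/10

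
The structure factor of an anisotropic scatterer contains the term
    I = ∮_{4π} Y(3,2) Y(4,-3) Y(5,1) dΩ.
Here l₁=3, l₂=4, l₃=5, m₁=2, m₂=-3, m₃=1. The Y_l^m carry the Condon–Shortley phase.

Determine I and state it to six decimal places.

0.160929

Checks pass: Σm=0; 12 even; l₃=5∈[1,7].
(2·3+1)(2·4+1)(2·5+1) = 693
Δ: 2! 4! 6! / 13! → 1/180180
sum: t=0:+1/576 t=1:−1/144 t=2:+1/576 = -1/288
3j²(3 4 5; 0 0 0) = Δ·Π!·Σ² = 20/1001  (sign +1)
sum: t=0:+1/1440 t=1:−1/17280 = 11/17280
3j²(3 4 5; 2 -3 1) = Δ·Π!·Σ² = 11/468  (sign +1)
combine: 4πI² = 693·20/1001·11/468 = 55/169
take √, sign +1: I = 0.16092854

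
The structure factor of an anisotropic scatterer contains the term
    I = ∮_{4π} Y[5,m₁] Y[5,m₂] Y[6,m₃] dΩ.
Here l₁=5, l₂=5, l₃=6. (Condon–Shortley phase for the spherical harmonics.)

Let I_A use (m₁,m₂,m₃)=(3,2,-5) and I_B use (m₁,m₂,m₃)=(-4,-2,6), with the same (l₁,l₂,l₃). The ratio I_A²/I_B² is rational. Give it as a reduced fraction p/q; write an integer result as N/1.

1/6

Same 5,5,6: normalisation and zero-m 3j drop out of the ratio.
A: Δ: 4! 6! 6! / 17! → 1/28588560; sum: t=1:−1/518400 t=2:+1/345600 = 1/1036800; 3j²(5 5 6; 3 2 -5) = Δ·Π!·Σ² = 7/2210  (sign -1)
B: Δ: 4! 6! 6! / 17! → 1/28588560; sum: t=3:−1/3110400 = -1/3110400; 3j²(5 5 6; -4 -2 6) = Δ·Π!·Σ² = 21/1105  (sign -1)
I_A²/I_B² = (7/2210)/(21/1105) = 1/6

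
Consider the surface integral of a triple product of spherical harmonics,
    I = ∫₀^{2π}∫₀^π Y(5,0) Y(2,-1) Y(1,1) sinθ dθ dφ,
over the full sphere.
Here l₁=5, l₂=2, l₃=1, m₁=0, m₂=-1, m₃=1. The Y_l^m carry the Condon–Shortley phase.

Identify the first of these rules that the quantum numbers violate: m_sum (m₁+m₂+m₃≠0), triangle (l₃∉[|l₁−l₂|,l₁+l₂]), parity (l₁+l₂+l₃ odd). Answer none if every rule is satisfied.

triangle

m₁+m₂+m₃ = 0 − 1 + 1 = 0  ✓
triangle: |5−2|=3 ≤ l₃=1 ≤ 5+2=7  ✗
parity: l₁+l₂+l₃ = 8 is even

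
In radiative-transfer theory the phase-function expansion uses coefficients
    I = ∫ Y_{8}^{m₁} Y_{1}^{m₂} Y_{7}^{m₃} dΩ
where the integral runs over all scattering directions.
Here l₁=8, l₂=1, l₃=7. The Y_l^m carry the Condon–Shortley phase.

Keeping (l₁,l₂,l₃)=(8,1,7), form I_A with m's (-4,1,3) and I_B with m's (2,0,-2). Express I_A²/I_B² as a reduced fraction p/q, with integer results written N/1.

Same 8,1,7: normalisation and zero-m 3j drop out of the ratio.
A: Δ: 2! 14! 0! / 17! → 1/2040; sum: t=2:+1/174182400 = 1/174182400; 3j²(8 1 7; -4 1 3) = Δ·Π!·Σ² = 11/340  (sign +1)
B: Δ: 2! 14! 0! / 17! → 1/2040; sum: t=1:−1/43545600 = -1/43545600; 3j²(8 1 7; 2 0 -2) = Δ·Π!·Σ² = 1/34  (sign +1)
I_A²/I_B² = (11/340)/(1/34) = 11/10

11/10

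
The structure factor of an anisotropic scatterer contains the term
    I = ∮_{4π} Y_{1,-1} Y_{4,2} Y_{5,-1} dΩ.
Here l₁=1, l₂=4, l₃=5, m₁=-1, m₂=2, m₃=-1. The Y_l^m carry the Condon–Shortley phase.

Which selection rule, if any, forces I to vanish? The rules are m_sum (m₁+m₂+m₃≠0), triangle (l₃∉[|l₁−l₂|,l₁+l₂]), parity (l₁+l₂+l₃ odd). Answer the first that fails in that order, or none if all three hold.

none

m₁+m₂+m₃ = -1 + 2 − 1 = 0  ✓
triangle: |1−4|=3 ≤ l₃=5 ≤ 1+4=5  ✓
parity: l₁+l₂+l₃ = 10 is even  ✓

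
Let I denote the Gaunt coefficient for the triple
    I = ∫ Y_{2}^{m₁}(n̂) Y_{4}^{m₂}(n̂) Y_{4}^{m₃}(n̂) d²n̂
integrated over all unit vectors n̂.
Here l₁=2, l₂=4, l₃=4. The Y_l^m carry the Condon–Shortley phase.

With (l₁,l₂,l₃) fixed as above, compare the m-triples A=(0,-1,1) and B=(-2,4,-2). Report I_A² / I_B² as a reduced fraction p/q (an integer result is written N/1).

289/168

Same 2,4,4: normalisation and zero-m 3j drop out of the ratio.
A: Δ: 2! 2! 6! / 11! → 1/13860; sum: t=0:+1/144 t=1:−1/48 t=2:+1/480 = -17/1440; 3j²(2 4 4; 0 -1 1) = Δ·Π!·Σ² = 289/13860  (sign +1)
B: Δ: 2! 2! 6! / 11! → 1/13860; sum: t=2:+1/2880 = 1/2880; 3j²(2 4 4; -2 4 -2) = Δ·Π!·Σ² = 2/165  (sign +1)
I_A²/I_B² = (289/13860)/(2/165) = 289/168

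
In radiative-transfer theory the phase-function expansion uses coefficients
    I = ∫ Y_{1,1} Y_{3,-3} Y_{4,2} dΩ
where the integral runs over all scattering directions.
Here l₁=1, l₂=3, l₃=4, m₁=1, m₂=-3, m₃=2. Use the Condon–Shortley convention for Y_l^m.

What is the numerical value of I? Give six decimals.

0.061558

m-sum 0 ✓  L=8 even ✓  2≤4≤4 ✓
Π(2lᵢ+1) = 3×7×9 = 189
triangle coeff Δ(1,3,4) = 1/252
Σ_t [0,0]: t=0:+1/36 = 1/36
(3j)²=4/63 [(1 3 4; 0 0 0)], sign=+1
Σ_t [0,0]: t=0:+1/1440 = 1/1440
(3j)²=1/252 [(1 3 4; 1 -3 2)], sign=+1
⇒ 4πI² = 1/21
I = (+1)√(1/21/(4π)) = 0.06155813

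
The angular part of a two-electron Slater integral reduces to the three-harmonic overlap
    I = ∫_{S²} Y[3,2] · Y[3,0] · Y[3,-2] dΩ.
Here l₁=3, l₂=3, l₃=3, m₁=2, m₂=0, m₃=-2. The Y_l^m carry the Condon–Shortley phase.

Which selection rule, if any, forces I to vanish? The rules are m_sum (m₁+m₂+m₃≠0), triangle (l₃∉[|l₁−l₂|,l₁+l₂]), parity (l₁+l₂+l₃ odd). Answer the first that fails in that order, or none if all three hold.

parity

m₁+m₂+m₃ = 2 + 0 − 2 = 0  ✓
triangle: |3−3|=0 ≤ l₃=3 ≤ 3+3=6  ✓
parity: l₁+l₂+l₃ = 9 is odd  ✗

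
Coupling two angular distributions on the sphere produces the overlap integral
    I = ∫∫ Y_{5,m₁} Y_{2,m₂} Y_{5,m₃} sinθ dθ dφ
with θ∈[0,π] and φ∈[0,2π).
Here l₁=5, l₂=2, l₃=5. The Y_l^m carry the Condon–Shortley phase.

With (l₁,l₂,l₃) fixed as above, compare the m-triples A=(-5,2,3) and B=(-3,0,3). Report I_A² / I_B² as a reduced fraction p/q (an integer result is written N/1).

Shared (l₁,l₂,l₃)=(5,2,5): N and (l;000)² cancel in I_A²/I_B².
A: Δ = 2!·8!·2!/13! = 1/38610; Racah Σ t=2..2: t=2:+1/161280 = 1/161280; ⇒ 3j(5 2 5; -5 2 3)² = 1/143, sgn +1
B: Δ = 2!·8!·2!/13! = 1/38610; Racah Σ t=0..2: t=0:+1/161280 t=1:−1/5040 t=2:+1/5760 = -1/53760; ⇒ 3j(5 2 5; -3 0 3)² = 1/4290, sgn -1
I_A²/I_B² = (1/143)/(1/4290) = 30/1

30/1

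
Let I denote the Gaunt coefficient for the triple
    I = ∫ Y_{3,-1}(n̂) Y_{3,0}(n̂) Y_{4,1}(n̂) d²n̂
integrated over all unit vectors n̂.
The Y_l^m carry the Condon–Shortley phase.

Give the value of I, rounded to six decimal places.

-0.099323

m-sum 0 ✓  L=10 even ✓  0≤4≤6 ✓
Π(2lᵢ+1) = 7×7×9 = 441
triangle coeff Δ(3,3,4) = 1/34650
Σ_t [0,2]: t=0:+1/72 t=1:−1/16 t=2:+1/72 = -5/144
(3j)²=2/77 [(3 3 4; 0 0 0)], sign=-1
Σ_t [0,2]: t=0:+1/288 t=1:−1/24 t=2:+1/48 = -5/288
(3j)²=5/462 [(3 3 4; -1 0 1)], sign=+1
⇒ 4πI² = 15/121
I = (-1)√(15/121/(4π)) = -0.09932258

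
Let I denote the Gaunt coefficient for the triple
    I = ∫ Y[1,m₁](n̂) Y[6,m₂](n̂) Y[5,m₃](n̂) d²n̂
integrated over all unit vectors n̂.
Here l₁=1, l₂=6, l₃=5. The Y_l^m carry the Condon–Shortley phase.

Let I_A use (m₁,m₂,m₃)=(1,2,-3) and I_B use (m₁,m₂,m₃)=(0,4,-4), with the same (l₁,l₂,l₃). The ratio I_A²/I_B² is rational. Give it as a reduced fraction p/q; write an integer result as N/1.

3/10

Same 1,6,5: normalisation and zero-m 3j drop out of the ratio.
A: Δ: 2! 0! 10! / 13! → 1/858; sum: t=0:+1/161280 = 1/161280; 3j²(1 6 5; 1 2 -3) = Δ·Π!·Σ² = 1/143  (sign +1)
B: Δ: 2! 0! 10! / 13! → 1/858; sum: t=1:−1/362880 = -1/362880; 3j²(1 6 5; 0 4 -4) = Δ·Π!·Σ² = 10/429  (sign +1)
I_A²/I_B² = (1/143)/(10/429) = 3/10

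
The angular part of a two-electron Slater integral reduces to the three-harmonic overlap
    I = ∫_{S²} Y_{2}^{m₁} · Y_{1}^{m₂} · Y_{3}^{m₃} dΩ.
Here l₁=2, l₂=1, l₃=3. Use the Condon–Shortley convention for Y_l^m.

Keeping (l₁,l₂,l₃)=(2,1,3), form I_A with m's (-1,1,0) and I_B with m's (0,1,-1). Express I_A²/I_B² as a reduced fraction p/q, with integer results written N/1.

1/2

Same 2,1,3: normalisation and zero-m 3j drop out of the ratio.
A: Δ: 0! 4! 2! / 7! → 1/105; sum: t=0:+1/12 = 1/12; 3j²(2 1 3; -1 1 0) = Δ·Π!·Σ² = 1/35  (sign -1)
B: Δ: 0! 4! 2! / 7! → 1/105; sum: t=0:+1/8 = 1/8; 3j²(2 1 3; 0 1 -1) = Δ·Π!·Σ² = 2/35  (sign +1)
I_A²/I_B² = (1/35)/(2/35) = 1/2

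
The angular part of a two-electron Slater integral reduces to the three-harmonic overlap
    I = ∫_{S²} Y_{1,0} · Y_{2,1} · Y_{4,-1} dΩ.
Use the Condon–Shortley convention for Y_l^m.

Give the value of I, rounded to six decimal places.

0.000000

|1−2|≤4≤1+2 violated ⇒ I = 0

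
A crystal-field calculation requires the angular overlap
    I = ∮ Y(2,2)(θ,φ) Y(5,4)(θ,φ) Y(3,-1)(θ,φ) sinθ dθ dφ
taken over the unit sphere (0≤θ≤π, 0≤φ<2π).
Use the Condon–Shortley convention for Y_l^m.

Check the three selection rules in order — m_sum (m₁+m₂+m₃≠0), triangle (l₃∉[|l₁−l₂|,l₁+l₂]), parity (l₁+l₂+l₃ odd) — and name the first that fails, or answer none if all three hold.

Σmᵢ = 5  ✗
l₃∈[|l₁−l₂|,l₁+l₂]=[3,7], have l₃=3
Σlᵢ = 10 ⇒ even

m_sum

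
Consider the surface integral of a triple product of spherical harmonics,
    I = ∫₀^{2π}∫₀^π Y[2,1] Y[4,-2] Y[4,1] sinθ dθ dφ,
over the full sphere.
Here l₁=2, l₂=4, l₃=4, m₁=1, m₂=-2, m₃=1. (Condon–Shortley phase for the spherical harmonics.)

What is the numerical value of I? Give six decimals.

0.127700

m-sum 0 ✓  L=10 even ✓  2≤4≤6 ✓
Π(2lᵢ+1) = 5×9×9 = 405
triangle coeff Δ(2,4,4) = 1/13860
Σ_t [0,2]: t=0:+1/192 t=1:−1/36 t=2:+1/192 = -5/288
(3j)²=20/693 [(2 4 4; 0 0 0)], sign=-1
Σ_t [0,1]: t=0:+1/96 t=1:−1/240 = 1/160
(3j)²=27/1540 [(2 4 4; 1 -2 1)], sign=-1
⇒ 4πI² = 1215/5929
I = (+1)√(1215/5929/(4π)) = 0.12770047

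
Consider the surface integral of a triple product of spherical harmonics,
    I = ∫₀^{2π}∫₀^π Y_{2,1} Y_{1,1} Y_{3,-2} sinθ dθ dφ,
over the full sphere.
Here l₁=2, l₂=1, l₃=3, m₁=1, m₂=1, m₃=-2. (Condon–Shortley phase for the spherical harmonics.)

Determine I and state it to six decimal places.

Rules hold: Σm=0, L=6 even, 1≤3≤3.
N = 5·3·7 = 105
Δ = 0!·4!·2!/7! = 1/105
Racah Σ t=0..0: t=0:+1/4 = 1/4
⇒ 3j(2 1 3; 0 0 0)² = 3/35, sgn -1
Racah Σ t=0..0: t=0:+1/12 = 1/12
⇒ 3j(2 1 3; 1 1 -2)² = 2/21, sgn -1
4πI² = N·(3j₀)²·(3jₘ)² = 6/7
I = +1·√(0.857143/4π) = 0.26116903

0.261169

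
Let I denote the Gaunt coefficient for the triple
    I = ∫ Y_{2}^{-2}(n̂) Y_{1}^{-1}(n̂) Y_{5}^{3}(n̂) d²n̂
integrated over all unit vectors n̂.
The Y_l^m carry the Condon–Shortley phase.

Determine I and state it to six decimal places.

0.000000

triangle: need 1≤l₃≤3, have 5; I=0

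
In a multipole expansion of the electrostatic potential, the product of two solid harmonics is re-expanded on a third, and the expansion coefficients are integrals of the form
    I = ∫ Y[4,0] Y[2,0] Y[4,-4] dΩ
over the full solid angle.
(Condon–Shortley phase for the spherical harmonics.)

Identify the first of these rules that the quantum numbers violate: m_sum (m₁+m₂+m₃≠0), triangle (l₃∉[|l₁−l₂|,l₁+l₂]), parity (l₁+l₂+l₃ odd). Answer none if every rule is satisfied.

m_sum

Σmᵢ = -4  ✗
l₃∈[|l₁−l₂|,l₁+l₂]=[2,6], have l₃=4
Σlᵢ = 10 ⇒ even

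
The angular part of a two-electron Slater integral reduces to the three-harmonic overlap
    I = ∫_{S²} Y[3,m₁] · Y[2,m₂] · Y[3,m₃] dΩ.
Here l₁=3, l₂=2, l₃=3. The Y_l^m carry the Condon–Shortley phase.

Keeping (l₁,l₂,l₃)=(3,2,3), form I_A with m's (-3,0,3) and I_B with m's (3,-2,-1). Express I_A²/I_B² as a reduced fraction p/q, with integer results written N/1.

l's match ⇒ only the (l;m) 3-j factors differ between A and B.
A: triangle coeff Δ(3,2,3) = 1/3780; Σ_t [2,2]: t=2:+1/96 = 1/96; (3j)²=5/84 [(3 2 3; -3 0 3)], sign=+1
B: triangle coeff Δ(3,2,3) = 1/3780; Σ_t [0,0]: t=0:+1/96 = 1/96; (3j)²=1/42 [(3 2 3; 3 -2 -1)], sign=+1
I_A²/I_B² = (5/84)/(1/42) = 5/2

5/2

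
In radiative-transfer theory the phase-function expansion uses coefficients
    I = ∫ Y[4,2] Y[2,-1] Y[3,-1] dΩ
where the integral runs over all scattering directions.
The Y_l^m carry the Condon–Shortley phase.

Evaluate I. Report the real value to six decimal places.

l₁+l₂+l₃=9 is odd: 3j(l;000)=0 ⇒ I=0

0.000000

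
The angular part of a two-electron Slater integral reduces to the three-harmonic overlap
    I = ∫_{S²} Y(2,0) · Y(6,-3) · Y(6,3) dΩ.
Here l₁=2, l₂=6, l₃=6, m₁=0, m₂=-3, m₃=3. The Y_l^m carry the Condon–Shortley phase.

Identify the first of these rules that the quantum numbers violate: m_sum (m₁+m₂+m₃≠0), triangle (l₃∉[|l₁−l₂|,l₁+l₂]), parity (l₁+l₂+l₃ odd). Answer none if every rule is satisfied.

none

azimuthal sum: 0 − 3 + 3 = 0  ✓
4 ≤ 6 ≤ 8 (triangle on l)  ✓
L = 2 + 6 + 6 = 14 (even)  ✓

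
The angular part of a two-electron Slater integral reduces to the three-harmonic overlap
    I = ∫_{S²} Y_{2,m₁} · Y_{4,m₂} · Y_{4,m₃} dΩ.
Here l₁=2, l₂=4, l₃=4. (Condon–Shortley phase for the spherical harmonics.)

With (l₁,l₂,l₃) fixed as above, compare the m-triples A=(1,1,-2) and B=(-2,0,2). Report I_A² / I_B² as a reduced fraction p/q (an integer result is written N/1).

9/20

Shared (l₁,l₂,l₃)=(2,4,4): N and (l;000)² cancel in I_A²/I_B².
A: Δ = 2!·2!·6!/11! = 1/13860; Racah Σ t=0..1: t=0:+1/240 t=1:−1/96 = -1/160; ⇒ 3j(2 4 4; 1 1 -2)² = 27/1540, sgn -1
B: Δ = 2!·2!·6!/11! = 1/13860; Racah Σ t=2..2: t=2:+1/192 = 1/192; ⇒ 3j(2 4 4; -2 0 2)² = 3/77, sgn +1
I_A²/I_B² = (27/1540)/(3/77) = 9/20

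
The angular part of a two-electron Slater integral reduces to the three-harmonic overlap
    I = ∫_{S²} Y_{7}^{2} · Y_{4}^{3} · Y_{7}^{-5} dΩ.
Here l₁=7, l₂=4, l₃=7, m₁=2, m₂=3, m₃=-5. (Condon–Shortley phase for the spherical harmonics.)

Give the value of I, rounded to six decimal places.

Checks pass: Σm=0; 18 even; l₃=7∈[3,11].
(2·7+1)(2·4+1)(2·7+1) = 2025
Δ: 4! 10! 4! / 19! → 1/58198140
sum: t=0:+1/17418240 t=1:−1/622080 t=2:+1/230400 t=3:−1/622080 t=4:+1/17418240 = 1/806400
3j²(7 4 7; 0 0 0) = Δ·Π!·Σ² = 2268/230945  (sign -1)
sum: t=3:−1/11612160 t=4:+1/52254720 = -1/14929920
3j²(7 4 7; 2 3 -5) = Δ·Π!·Σ² = 1225/75582  (sign -1)
combine: 4πI² = 2025·2268/230945·1225/75582 = 62511750/193947611
take √, sign +1: I = 0.16015248

0.160152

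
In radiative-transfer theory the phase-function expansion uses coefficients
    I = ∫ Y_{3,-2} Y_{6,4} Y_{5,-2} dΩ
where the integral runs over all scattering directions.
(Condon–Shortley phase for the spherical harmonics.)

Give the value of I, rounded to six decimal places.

m-sum 0 ✓  L=14 even ✓  3≤5≤9 ✓
Π(2lᵢ+1) = 7×13×11 = 1001
triangle coeff Δ(3,6,5) = 1/675675
Σ_t [1,3]: t=1:−1/8640 t=2:+1/2304 t=3:−1/8640 = 7/34560
(3j)²=7/429 [(3 6 5; 0 0 0)], sign=-1
Σ_t [3,4]: t=3:−1/60480 t=4:+1/34560 = 1/80640
(3j)²=6/1001 [(3 6 5; -2 4 -2)], sign=-1
⇒ 4πI² = 14/143
I = (+1)√(14/143/(4π)) = 0.08826552

0.088266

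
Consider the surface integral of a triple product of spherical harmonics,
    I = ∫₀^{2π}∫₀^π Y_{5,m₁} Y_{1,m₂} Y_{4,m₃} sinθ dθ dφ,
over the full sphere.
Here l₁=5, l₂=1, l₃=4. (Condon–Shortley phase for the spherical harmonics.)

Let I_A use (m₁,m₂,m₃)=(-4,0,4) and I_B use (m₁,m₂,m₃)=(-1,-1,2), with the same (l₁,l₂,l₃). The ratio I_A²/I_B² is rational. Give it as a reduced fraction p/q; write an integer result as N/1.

3/2

Same 5,1,4: normalisation and zero-m 3j drop out of the ratio.
A: Δ: 2! 8! 0! / 11! → 1/495; sum: t=1:−1/40320 = -1/40320; 3j²(5 1 4; -4 0 4) = Δ·Π!·Σ² = 1/55  (sign -1)
B: Δ: 2! 8! 0! / 11! → 1/495; sum: t=0:+1/2880 = 1/2880; 3j²(5 1 4; -1 -1 2) = Δ·Π!·Σ² = 2/165  (sign +1)
I_A²/I_B² = (1/55)/(2/165) = 3/2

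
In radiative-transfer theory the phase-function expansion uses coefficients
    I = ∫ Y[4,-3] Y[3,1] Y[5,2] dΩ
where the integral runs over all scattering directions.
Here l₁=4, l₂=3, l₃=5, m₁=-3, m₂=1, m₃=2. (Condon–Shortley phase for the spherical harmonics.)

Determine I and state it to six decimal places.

-0.171363

Rules hold: Σm=0, L=12 even, 1≤5≤7.
N = 9·7·11 = 693
Δ = 2!·6!·4!/13! = 1/180180
Racah Σ t=0..2: t=0:+1/576 t=1:−1/144 t=2:+1/576 = -1/288
⇒ 3j(4 3 5; 0 0 0)² = 20/1001, sgn +1
Racah Σ t=1..2: t=1:−1/4320 t=2:+1/960 = 7/8640
⇒ 3j(4 3 5; -3 1 2)² = 343/12870, sgn -1
4πI² = N·(3j₀)²·(3jₘ)² = 686/1859
I = -1·√(0.369016/4π) = -0.17136315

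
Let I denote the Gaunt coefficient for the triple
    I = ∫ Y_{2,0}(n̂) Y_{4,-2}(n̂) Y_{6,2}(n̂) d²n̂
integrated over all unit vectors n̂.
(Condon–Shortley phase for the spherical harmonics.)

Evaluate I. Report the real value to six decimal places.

Rules hold: Σm=0, L=12 even, 2≤6≤6.
N = 5·9·13 = 585
Δ = 0!·4!·8!/13! = 1/6435
Racah Σ t=0..0: t=0:+1/2304 = 1/2304
⇒ 3j(2 4 6; 0 0 0)² = 5/143, sgn +1
Racah Σ t=0..0: t=0:+1/5760 = 1/5760
⇒ 3j(2 4 6; 0 -2 2)² = 56/2145, sgn +1
4πI² = N·(3j₀)²·(3jₘ)² = 840/1573
I = +1·√(0.534011/4π) = 0.20614383

0.206144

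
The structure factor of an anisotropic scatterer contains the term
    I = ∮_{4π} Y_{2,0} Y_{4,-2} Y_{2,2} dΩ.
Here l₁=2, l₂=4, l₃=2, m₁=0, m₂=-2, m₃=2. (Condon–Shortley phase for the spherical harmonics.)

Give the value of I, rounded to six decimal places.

0.156078

Checks pass: Σm=0; 8 even; l₃=2∈[2,6].
(2·2+1)(2·4+1)(2·2+1) = 225
Δ: 4! 0! 4! / 9! → 1/630
sum: t=2:+1/16 = 1/16
3j²(2 4 2; 0 0 0) = Δ·Π!·Σ² = 2/35  (sign +1)
sum: t=2:+1/96 = 1/96
3j²(2 4 2; 0 -2 2) = Δ·Π!·Σ² = 1/42  (sign +1)
combine: 4πI² = 225·2/35·1/42 = 15/49
take √, sign +1: I = 0.15607835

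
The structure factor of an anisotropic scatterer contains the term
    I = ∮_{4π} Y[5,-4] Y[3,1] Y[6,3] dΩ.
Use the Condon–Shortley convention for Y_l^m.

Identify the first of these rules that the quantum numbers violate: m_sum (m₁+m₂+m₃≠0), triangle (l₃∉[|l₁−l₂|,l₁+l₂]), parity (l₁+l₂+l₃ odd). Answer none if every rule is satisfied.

none

m₁+m₂+m₃ = -4 + 1 + 3 = 0  ✓
triangle: |5−3|=2 ≤ l₃=6 ≤ 5+3=8  ✓
parity: l₁+l₂+l₃ = 14 is even  ✓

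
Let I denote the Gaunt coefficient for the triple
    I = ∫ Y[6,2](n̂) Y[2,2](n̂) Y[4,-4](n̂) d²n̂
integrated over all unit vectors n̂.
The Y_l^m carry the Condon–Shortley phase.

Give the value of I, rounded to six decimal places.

Checks pass: Σm=0; 12 even; l₃=4∈[4,8].
(2·6+1)(2·2+1)(2·4+1) = 585
Δ: 4! 8! 0! / 13! → 1/6435
sum: t=2:+1/2304 = 1/2304
3j²(6 2 4; 0 0 0) = Δ·Π!·Σ² = 5/143  (sign +1)
sum: t=4:+1/967680 = 1/967680
3j²(6 2 4; 2 2 -4) = Δ·Π!·Σ² = 1/6435  (sign +1)
combine: 4πI² = 585·5/143·1/6435 = 5/1573
take √, sign +1: I = 0.01590434

0.015904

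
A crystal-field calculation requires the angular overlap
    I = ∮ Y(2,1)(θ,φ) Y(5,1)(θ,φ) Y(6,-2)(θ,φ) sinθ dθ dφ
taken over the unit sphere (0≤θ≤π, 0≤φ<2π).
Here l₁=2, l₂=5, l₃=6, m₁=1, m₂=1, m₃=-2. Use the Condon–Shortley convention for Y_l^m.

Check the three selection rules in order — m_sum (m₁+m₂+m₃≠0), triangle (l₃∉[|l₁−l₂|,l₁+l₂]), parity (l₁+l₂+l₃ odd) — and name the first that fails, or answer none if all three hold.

parity

Σmᵢ = 0  ✓
l₃∈[|l₁−l₂|,l₁+l₂]=[3,7], have l₃=6  ✓
Σlᵢ = 13 ⇒ odd  ✗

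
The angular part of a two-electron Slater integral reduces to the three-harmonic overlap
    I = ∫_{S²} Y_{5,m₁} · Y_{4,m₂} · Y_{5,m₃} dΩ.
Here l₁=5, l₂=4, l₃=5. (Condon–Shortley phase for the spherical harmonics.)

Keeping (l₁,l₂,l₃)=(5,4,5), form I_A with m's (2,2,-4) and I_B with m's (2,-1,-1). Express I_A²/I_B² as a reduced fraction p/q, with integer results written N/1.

6/7

l's match ⇒ only the (l;m) 3-j factors differ between A and B.
A: triangle coeff Δ(5,4,5) = 1/3153150; Σ_t [2,3]: t=2:+1/11520 t=3:−1/25920 = 1/20736; (3j)²=5/429 [(5 4 5; 2 2 -4)], sign=-1
B: triangle coeff Δ(5,4,5) = 1/3153150; Σ_t [0,3]: t=0:+1/5184 t=1:−1/1152 t=2:+1/2880 t=3:−1/103680 = -7/20736; (3j)²=35/2574 [(5 4 5; 2 -1 -1)], sign=-1
I_A²/I_B² = (5/429)/(35/2574) = 6/7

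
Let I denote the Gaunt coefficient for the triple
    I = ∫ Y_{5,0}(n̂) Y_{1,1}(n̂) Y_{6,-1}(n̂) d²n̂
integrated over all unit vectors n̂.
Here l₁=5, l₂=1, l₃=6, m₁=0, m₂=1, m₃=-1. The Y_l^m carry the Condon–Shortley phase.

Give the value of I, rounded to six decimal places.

-0.187239

Checks pass: Σm=0; 12 even; l₃=6∈[4,6].
(2·5+1)(2·1+1)(2·6+1) = 429
Δ: 0! 10! 2! / 13! → 1/858
sum: t=0:+1/14400 = 1/14400
3j²(5 1 6; 0 0 0) = Δ·Π!·Σ² = 6/143  (sign +1)
sum: t=0:+1/28800 = 1/28800
3j²(5 1 6; 0 1 -1) = Δ·Π!·Σ² = 7/286  (sign -1)
combine: 4πI² = 429·6/143·7/286 = 63/143
take √, sign -1: I = -0.18723944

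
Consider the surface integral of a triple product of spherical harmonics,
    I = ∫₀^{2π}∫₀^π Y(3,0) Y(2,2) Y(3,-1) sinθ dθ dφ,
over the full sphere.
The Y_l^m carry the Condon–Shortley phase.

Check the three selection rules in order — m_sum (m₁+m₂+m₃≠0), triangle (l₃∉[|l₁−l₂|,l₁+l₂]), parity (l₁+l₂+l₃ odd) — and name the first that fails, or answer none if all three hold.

Σmᵢ = 1  ✗
l₃∈[|l₁−l₂|,l₁+l₂]=[1,5], have l₃=3
Σlᵢ = 8 ⇒ even

m_sum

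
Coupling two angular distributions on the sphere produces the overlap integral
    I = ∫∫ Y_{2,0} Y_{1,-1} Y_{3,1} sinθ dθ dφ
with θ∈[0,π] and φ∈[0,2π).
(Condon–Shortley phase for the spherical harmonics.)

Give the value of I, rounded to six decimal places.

m-sum 0 ✓  L=6 even ✓  1≤3≤3 ✓
Π(2lᵢ+1) = 5×3×7 = 105
triangle coeff Δ(2,1,3) = 1/105
Σ_t [0,0]: t=0:+1/4 = 1/4
(3j)²=3/35 [(2 1 3; 0 0 0)], sign=-1
Σ_t [0,0]: t=0:+1/8 = 1/8
(3j)²=2/35 [(2 1 3; 0 -1 1)], sign=+1
⇒ 4πI² = 18/35
I = (-1)√(18/35/(4π)) = -0.20230066

-0.202301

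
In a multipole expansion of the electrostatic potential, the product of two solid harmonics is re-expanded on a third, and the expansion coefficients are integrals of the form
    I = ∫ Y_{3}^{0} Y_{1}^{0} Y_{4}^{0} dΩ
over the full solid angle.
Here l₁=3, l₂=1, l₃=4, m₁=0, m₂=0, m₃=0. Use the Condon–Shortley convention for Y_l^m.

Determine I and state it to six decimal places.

m-sum 0 ✓  L=8 even ✓  2≤4≤4 ✓
Π(2lᵢ+1) = 7×3×9 = 189
triangle coeff Δ(3,1,4) = 1/252
Σ_t [0,0]: t=0:+1/36 = 1/36
(3j)²=4/63 [(3 1 4; 0 0 0)], sign=+1
(m-triple is (0,0,0) — same symbol as above.)
⇒ 4πI² = 16/21
I = (+1)√(16/21/(4π)) = 0.24623252

0.246233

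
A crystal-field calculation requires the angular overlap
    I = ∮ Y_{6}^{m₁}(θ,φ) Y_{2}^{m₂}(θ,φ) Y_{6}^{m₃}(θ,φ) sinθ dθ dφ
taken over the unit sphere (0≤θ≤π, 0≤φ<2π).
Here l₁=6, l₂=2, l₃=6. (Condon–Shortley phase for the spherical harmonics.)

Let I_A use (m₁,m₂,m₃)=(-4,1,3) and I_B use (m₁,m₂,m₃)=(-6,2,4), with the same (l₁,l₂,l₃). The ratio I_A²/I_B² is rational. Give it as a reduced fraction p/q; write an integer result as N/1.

245/44

l's match ⇒ only the (l;m) 3-j factors differ between A and B.
A: triangle coeff Δ(6,2,6) = 1/90090; Σ_t [1,2]: t=1:−1/725760 t=2:+1/161280 = 1/207360; (3j)²=7/286 [(6 2 6; -4 1 3)], sign=-1
B: triangle coeff Δ(6,2,6) = 1/90090; Σ_t [2,2]: t=2:+1/14515200 = 1/14515200; (3j)²=2/455 [(6 2 6; -6 2 4)], sign=+1
I_A²/I_B² = (7/286)/(2/455) = 245/44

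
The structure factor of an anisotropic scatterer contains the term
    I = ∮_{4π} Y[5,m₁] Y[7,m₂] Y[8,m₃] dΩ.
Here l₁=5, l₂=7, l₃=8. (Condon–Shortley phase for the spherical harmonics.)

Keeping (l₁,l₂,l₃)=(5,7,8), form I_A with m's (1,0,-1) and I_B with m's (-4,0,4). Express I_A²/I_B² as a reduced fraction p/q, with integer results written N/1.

529/132

Same 5,7,8: normalisation and zero-m 3j drop out of the ratio.
A: Δ: 4! 6! 10! / 21! → 1/814773960; sum: t=0:+1/34836480 t=1:−1/3732480 t=2:+1/2764800 t=3:−1/12441600 t=4:+1/522547200 = 23/522547200; 3j²(5 7 8; 1 0 -1) = Δ·Π!·Σ² = 529/277134  (sign -1)
B: Δ: 4! 6! 10! / 21! → 1/814773960; sum: t=3:−1/74649600 t=4:+1/87091200 = -1/522547200; 3j²(5 7 8; -4 0 4) = Δ·Π!·Σ² = 2/4199  (sign -1)
I_A²/I_B² = (529/277134)/(2/4199) = 529/132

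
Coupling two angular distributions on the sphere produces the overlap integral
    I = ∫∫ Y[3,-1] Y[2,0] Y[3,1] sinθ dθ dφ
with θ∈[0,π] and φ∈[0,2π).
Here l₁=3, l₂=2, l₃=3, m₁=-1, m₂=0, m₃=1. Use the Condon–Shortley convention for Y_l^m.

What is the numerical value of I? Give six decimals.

Checks pass: Σm=0; 8 even; l₃=3∈[1,5].
(2·3+1)(2·2+1)(2·3+1) = 245
Δ: 2! 4! 2! / 9! → 1/3780
sum: t=0:+1/24 t=1:−1/4 t=2:+1/24 = -1/6
3j²(3 2 3; 0 0 0) = Δ·Π!·Σ² = 4/105  (sign +1)
sum: t=0:+1/96 t=1:−1/6 t=2:+1/16 = -3/32
3j²(3 2 3; -1 0 1) = Δ·Π!·Σ² = 3/140  (sign -1)
combine: 4πI² = 245·4/105·3/140 = 1/5
take √, sign -1: I = -0.12615663

-0.126157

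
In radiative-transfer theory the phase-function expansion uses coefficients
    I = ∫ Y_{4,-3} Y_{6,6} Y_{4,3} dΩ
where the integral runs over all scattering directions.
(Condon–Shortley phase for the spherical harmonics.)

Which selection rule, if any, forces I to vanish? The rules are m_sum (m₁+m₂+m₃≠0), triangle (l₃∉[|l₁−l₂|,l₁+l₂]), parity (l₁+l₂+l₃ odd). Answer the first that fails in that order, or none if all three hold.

m_sum

Σmᵢ = 6  ✗
l₃∈[|l₁−l₂|,l₁+l₂]=[2,10], have l₃=4
Σlᵢ = 14 ⇒ even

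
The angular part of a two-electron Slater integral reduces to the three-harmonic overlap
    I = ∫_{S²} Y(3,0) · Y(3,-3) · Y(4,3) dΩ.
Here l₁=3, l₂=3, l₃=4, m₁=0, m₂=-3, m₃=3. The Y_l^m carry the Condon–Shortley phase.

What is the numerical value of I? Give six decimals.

Checks pass: Σm=0; 10 even; l₃=4∈[0,6].
(2·3+1)(2·3+1)(2·4+1) = 441
Δ: 2! 4! 4! / 11! → 1/34650
sum: t=0:+1/72 t=1:−1/16 t=2:+1/72 = -5/144
3j²(3 3 4; 0 0 0) = Δ·Π!·Σ² = 2/77  (sign -1)
sum: t=0:+1/288 = 1/288
3j²(3 3 4; 0 -3 3) = Δ·Π!·Σ² = 1/22  (sign -1)
combine: 4πI² = 441·2/77·1/22 = 63/121
take √, sign +1: I = 0.20355073

0.203551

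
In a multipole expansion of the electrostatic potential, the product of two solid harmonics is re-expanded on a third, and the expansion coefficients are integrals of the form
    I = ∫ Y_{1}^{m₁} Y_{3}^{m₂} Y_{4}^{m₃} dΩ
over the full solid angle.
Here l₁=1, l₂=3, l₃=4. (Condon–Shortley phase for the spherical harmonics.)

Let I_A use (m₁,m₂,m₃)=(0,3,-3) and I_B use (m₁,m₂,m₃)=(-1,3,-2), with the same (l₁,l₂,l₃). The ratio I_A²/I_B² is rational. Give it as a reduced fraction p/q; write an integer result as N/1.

7/1

Same 1,3,4: normalisation and zero-m 3j drop out of the ratio.
A: Δ: 0! 2! 6! / 9! → 1/252; sum: t=0:+1/720 = 1/720; 3j²(1 3 4; 0 3 -3) = Δ·Π!·Σ² = 1/36  (sign -1)
B: Δ: 0! 2! 6! / 9! → 1/252; sum: t=0:+1/1440 = 1/1440; 3j²(1 3 4; -1 3 -2) = Δ·Π!·Σ² = 1/252  (sign +1)
I_A²/I_B² = (1/36)/(1/252) = 7/1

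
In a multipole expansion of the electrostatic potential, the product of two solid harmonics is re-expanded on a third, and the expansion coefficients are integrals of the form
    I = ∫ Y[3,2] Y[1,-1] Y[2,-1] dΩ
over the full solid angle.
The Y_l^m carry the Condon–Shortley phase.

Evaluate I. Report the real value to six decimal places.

0.261169

Rules hold: Σm=0, L=6 even, 2≤2≤4.
N = 7·3·5 = 105
Δ = 2!·4!·0!/7! = 1/105
Racah Σ t=1..1: t=1:−1/4 = -1/4
⇒ 3j(3 1 2; 0 0 0)² = 3/35, sgn -1
Racah Σ t=0..0: t=0:+1/12 = 1/12
⇒ 3j(3 1 2; 2 -1 -1)² = 2/21, sgn -1
4πI² = N·(3j₀)²·(3jₘ)² = 6/7
I = +1·√(0.857143/4π) = 0.26116903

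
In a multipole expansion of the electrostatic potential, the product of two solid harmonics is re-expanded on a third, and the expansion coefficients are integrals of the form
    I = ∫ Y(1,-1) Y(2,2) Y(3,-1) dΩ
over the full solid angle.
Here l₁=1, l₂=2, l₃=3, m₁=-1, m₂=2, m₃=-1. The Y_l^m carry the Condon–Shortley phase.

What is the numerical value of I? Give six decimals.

-0.082589

Rules hold: Σm=0, L=6 even, 1≤3≤3.
N = 3·5·7 = 105
Δ = 0!·2!·4!/7! = 1/105
Racah Σ t=0..0: t=0:+1/4 = 1/4
⇒ 3j(1 2 3; 0 0 0)² = 3/35, sgn -1
Racah Σ t=0..0: t=0:+1/48 = 1/48
⇒ 3j(1 2 3; -1 2 -1)² = 1/105, sgn +1
4πI² = N·(3j₀)²·(3jₘ)² = 3/35
I = -1·√(0.0857143/4π) = -0.08258890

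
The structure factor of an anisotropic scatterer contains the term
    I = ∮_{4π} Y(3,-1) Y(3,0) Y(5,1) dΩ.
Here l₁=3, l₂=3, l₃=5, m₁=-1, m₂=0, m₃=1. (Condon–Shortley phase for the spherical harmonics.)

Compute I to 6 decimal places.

L=11 odd ⇒ parity kills the (l;000) factor ⇒ I = 0

0.000000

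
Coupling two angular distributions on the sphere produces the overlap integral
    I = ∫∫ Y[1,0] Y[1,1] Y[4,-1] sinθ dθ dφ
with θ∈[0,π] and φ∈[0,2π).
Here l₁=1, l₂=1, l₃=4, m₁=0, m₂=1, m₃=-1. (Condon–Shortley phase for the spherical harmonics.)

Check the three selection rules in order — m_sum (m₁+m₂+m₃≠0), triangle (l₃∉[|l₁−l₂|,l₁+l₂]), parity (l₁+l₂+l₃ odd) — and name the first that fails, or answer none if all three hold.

triangle

m₁+m₂+m₃ = 0 + 1 − 1 = 0  ✓
triangle: |1−1|=0 ≤ l₃=4 ≤ 1+1=2  ✗
parity: l₁+l₂+l₃ = 6 is even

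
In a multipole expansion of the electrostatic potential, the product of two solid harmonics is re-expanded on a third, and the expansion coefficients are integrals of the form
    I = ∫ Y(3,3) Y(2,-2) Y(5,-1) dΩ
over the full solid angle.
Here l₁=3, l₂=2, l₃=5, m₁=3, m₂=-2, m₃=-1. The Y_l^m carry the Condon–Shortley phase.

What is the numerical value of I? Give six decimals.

Checks pass: Σm=0; 10 even; l₃=5∈[1,5].
(2·3+1)(2·2+1)(2·5+1) = 385
Δ: 0! 6! 4! / 11! → 1/2310
sum: t=0:+1/144 = 1/144
3j²(3 2 5; 0 0 0) = Δ·Π!·Σ² = 10/231  (sign -1)
sum: t=0:+1/17280 = 1/17280
3j²(3 2 5; 3 -2 -1) = Δ·Π!·Σ² = 1/2310  (sign +1)
combine: 4πI² = 385·10/231·1/2310 = 5/693
take √, sign -1: I = -0.02396147

-0.023961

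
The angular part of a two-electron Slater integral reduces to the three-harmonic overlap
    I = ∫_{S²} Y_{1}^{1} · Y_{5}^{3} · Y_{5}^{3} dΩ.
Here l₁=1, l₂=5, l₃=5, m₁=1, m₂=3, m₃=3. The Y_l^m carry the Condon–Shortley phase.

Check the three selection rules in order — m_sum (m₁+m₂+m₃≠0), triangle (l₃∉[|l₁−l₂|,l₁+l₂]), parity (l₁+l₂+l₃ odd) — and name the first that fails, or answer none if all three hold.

m₁+m₂+m₃ = 1 + 3 + 3 = 7  ✗
triangle: |1−5|=4 ≤ l₃=5 ≤ 1+5=6
parity: l₁+l₂+l₃ = 11 is odd

m_sum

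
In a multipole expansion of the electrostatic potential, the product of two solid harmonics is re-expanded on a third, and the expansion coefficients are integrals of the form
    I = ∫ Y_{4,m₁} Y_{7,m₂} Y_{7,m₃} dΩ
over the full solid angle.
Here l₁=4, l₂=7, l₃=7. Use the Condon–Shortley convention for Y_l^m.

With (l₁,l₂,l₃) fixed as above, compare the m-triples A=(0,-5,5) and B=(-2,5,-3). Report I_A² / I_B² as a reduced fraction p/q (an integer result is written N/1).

l's match ⇒ only the (l;m) 3-j factors differ between A and B.
A: triangle coeff Δ(4,7,7) = 1/58198140; Σ_t [0,2]: t=0:+1/46448640 t=1:−1/13063680 t=2:+1/58060800 = -79/2090188800; (3j)²=68651/5290740 [(4 7 7; 0 -5 5)], sign=-1
B: triangle coeff Δ(4,7,7) = 1/58198140; Σ_t [2,4]: t=2:+1/348364800 t=3:−1/13063680 t=4:+1/7741440 = 29/522547200; (3j)²=1682/264537 [(4 7 7; -2 5 -3)], sign=+1
I_A²/I_B² = (68651/5290740)/(1682/264537) = 68651/33640

68651/33640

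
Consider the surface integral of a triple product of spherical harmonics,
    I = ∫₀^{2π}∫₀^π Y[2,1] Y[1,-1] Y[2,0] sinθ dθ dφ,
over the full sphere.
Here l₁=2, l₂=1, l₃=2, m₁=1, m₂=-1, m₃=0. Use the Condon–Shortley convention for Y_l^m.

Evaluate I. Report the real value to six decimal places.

Σlᵢ=5 odd — θ-integrand is odd under cosθ→−cosθ; I=0

0.000000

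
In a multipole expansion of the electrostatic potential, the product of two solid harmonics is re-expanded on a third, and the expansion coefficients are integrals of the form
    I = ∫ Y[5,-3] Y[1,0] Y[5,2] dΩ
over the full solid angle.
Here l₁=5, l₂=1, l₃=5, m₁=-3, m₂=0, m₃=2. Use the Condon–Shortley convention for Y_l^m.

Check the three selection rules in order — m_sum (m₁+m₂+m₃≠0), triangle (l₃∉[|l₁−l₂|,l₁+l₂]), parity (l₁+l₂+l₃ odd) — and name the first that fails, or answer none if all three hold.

m_sum

Σmᵢ = -1  ✗
l₃∈[|l₁−l₂|,l₁+l₂]=[4,6], have l₃=5
Σlᵢ = 11 ⇒ odd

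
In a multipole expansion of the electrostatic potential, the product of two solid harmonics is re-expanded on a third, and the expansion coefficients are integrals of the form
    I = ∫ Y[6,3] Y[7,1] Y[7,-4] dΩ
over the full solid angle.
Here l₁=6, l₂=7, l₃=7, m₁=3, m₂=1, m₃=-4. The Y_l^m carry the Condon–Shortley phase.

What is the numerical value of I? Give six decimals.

-0.108019

Rules hold: Σm=0, L=20 even, 1≤7≤13.
N = 13·15·15 = 2925
Δ = 6!·6!·8!/21! = 1/2444321880
Racah Σ t=0..6: t=0:+1/2612736000 t=1:−1/20736000 t=2:+1/1658880 t=3:−1/746496 t=4:+1/1658880 t=5:−1/20736000 t=6:+1/2612736000 = -1/4354560
⇒ 3j(6 7 7; 0 0 0)² = 1000/138567, sgn +1
Racah Σ t=0..3: t=0:+1/1045094400 t=1:−1/29030400 t=2:+1/8294400 t=3:−1/18662400 = 1/29859840
⇒ 3j(6 7 7; 3 1 -4)² = 175/25194, sgn -1
4πI² = N·(3j₀)²·(3jₘ)² = 2187500/14919047
I = -1·√(0.146625/4π) = -0.10801860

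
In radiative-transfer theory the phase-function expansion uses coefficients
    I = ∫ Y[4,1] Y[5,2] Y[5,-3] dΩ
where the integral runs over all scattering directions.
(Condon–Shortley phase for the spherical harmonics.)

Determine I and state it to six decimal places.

-0.118854

Checks pass: Σm=0; 14 even; l₃=5∈[1,9].
(2·4+1)(2·5+1)(2·5+1) = 1089
Δ: 4! 4! 6! / 15! → 1/3153150
sum: t=0:+1/69120 t=1:−1/1728 t=2:+1/576 t=3:−1/1728 t=4:+1/69120 = 7/11520
3j²(4 5 5; 0 0 0) = Δ·Π!·Σ² = 2/143  (sign -1)
sum: t=1:−1/17280 t=2:+1/2880 t=3:−1/6912 = 1/6912
3j²(4 5 5; 1 2 -3) = Δ·Π!·Σ² = 5/429  (sign +1)
combine: 4πI² = 1089·2/143·5/429 = 30/169
take √, sign -1: I = -0.11885360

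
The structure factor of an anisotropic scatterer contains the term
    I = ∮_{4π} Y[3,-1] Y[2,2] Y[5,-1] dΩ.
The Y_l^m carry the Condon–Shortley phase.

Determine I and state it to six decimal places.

m-sum 0 ✓  L=10 even ✓  1≤5≤5 ✓
Π(2lᵢ+1) = 7×5×11 = 385
triangle coeff Δ(3,2,5) = 1/2310
Σ_t [0,0]: t=0:+1/144 = 1/144
(3j)²=10/231 [(3 2 5; 0 0 0)], sign=-1
Σ_t [0,0]: t=0:+1/1152 = 1/1152
(3j)²=1/154 [(3 2 5; -1 2 -1)], sign=+1
⇒ 4πI² = 25/231
I = (-1)√(25/231/(4π)) = -0.09280237

-0.092802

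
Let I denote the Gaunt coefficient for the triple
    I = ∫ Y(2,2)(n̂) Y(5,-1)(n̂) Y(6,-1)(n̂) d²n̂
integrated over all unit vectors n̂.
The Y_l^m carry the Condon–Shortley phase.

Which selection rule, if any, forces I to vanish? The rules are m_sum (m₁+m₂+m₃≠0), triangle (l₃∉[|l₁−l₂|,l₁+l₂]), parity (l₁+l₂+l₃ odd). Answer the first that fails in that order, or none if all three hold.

Σmᵢ = 0  ✓
l₃∈[|l₁−l₂|,l₁+l₂]=[3,7], have l₃=6  ✓
Σlᵢ = 13 ⇒ odd  ✗

parity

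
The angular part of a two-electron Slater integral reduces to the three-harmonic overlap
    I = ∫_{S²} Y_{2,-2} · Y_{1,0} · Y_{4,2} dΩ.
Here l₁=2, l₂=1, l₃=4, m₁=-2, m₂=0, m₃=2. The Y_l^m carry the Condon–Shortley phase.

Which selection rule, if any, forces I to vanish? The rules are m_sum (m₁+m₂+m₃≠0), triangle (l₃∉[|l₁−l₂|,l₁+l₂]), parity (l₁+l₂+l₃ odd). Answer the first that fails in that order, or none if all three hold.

triangle

m₁+m₂+m₃ = -2 + 0 + 2 = 0  ✓
triangle: |2−1|=1 ≤ l₃=4 ≤ 2+1=3  ✗
parity: l₁+l₂+l₃ = 7 is odd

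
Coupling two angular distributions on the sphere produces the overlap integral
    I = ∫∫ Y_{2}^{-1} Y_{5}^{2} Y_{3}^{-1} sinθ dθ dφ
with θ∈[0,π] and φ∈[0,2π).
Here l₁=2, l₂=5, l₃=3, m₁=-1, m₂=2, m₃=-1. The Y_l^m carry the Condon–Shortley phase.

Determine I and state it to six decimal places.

Checks pass: Σm=0; 10 even; l₃=3∈[3,7].
(2·2+1)(2·5+1)(2·3+1) = 385
Δ: 4! 0! 6! / 11! → 1/2310
sum: t=2:+1/144 = 1/144
3j²(2 5 3; 0 0 0) = Δ·Π!·Σ² = 10/231  (sign -1)
sum: t=3:−1/288 = -1/288
3j²(2 5 3; -1 2 -1) = Δ·Π!·Σ² = 1/22  (sign -1)
combine: 4πI² = 385·10/231·1/22 = 25/33
take √, sign +1: I = 0.24553200

0.245532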